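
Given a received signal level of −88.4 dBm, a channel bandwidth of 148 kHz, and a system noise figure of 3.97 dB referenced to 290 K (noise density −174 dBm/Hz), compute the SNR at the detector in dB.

29.9 dB

Noise floor: N = −174 + 10 log₁₀(B) + NF
10 log₁₀(1.48×10⁵) = 51.7 dB
N = −174 + 51.7 + 3.97 = −118.33 dBm
SNR = P_sig − N = −88.4 − (−118.33) = 29.93 dB → 29.9 dB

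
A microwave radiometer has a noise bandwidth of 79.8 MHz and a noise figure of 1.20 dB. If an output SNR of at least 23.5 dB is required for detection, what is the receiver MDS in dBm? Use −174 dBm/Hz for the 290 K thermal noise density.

−70.3 dBm

Sensitivity = −174 + 10 log₁₀(B) + NF + SNR_min
= −174 + 79.02 + 1.20 + 23.5
= −70.28 dBm → −70.3 dBm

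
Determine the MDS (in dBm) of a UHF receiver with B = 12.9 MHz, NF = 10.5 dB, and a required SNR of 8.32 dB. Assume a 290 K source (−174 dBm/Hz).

−84.1 dBm

Sensitivity = −174 + 10 log₁₀(B) + NF + SNR_min
= −174 + 71.11 + 10.5 + 8.32
= −84.07 dBm → −84.1 dBm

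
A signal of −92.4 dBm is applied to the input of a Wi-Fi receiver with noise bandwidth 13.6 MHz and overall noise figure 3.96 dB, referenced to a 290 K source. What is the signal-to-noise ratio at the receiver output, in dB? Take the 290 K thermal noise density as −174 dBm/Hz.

Noise floor: N = −174 + 10 log₁₀(B) + NF
10 log₁₀(1.36×10⁷) = 71.34 dB
N = −174 + 71.34 + 3.96 = −98.70 dBm
SNR = P_sig − N = −92.4 − (−98.70) = 6.30 dB → 6.3 dB

6.3 dB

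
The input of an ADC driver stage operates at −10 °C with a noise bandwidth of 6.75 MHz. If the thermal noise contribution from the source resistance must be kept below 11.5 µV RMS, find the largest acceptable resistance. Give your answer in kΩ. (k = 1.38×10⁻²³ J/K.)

T = −10 °C + 273.15 = 263.15 K
Johnson–Nyquist: V_n = √(4kTRB) ⇒ R = V_n² / (4kTB)
4kTB = 4 × 1.38×10⁻²³ × 263.15 × 6.75×10⁶ = 9.80×10⁻¹⁴
R = (1.15×10⁻⁵)² / 9.80×10⁻¹⁴ = 1.35×10³ Ω = 1.35 kΩ

1.35 kΩ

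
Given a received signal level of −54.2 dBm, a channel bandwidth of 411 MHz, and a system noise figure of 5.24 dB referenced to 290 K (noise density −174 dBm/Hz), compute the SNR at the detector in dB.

Noise floor: N = −174 + 10 log₁₀(B) + NF
10 log₁₀(4.11×10⁸) = 86.14 dB
N = −174 + 86.14 + 5.24 = −82.62 dBm
SNR = P_sig − N = −54.2 − (−82.62) = 28.42 dB → 28.4 dB

28.4 dB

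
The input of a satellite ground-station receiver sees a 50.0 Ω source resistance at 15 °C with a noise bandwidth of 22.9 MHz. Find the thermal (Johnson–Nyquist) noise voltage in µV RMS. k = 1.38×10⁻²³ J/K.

4.27 µV

T = 15 °C + 273.15 = 288.15 K
V_n = √(4kTRB)
4kTRB = 4 × 1.38×10⁻²³ × 288.15 × 5.00×10¹ × 2.29×10⁷ = 1.82×10⁻¹¹ V²
V_n = √(1.82×10⁻¹¹) = 4.27×10⁻⁶ V = 4.27 µV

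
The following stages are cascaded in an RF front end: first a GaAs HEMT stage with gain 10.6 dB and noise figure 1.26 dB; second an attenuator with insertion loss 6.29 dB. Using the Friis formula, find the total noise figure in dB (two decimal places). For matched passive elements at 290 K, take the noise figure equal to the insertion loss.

Convert to linear (a loss of L dB is a gain of −L dB): F_i = 10^(NF_i/10), G_i = 10^(G_i,dB/10)
  Stage 1: F_1 = 10^(1.26/10) = 1.337, G_1 = 10^(10.6/10) = 11.48
  Stage 2: F_2 = 10^(6.29/10) = 4.256, G_2 = 10^(−6.29/10) = 0.2350
Friis cascade:
  F = 1.337 + (4.256 − 1)/11.48 = 1.620
NF = 10 log₁₀(1.620) = 2.10 dB

2.10 dB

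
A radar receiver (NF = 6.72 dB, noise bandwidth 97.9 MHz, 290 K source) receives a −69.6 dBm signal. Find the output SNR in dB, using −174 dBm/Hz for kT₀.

17.8 dB

Noise floor: N = −174 + 10 log₁₀(B) + NF
10 log₁₀(9.79×10⁷) = 79.91 dB
N = −174 + 79.91 + 6.72 = −87.37 dBm
SNR = P_sig − N = −69.6 − (−87.37) = 17.77 dB → 17.8 dB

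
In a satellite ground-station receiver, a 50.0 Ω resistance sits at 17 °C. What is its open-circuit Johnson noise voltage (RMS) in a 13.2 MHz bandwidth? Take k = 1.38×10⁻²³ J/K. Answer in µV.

T = 17 °C + 273.15 = 290.15 K
V_n = √(4kTRB)
4kTRB = 4 × 1.38×10⁻²³ × 290.15 × 5.00×10¹ × 1.32×10⁷ = 1.06×10⁻¹¹ V²
V_n = √(1.06×10⁻¹¹) = 3.25×10⁻⁶ V = 3.25 µV

3.25 µV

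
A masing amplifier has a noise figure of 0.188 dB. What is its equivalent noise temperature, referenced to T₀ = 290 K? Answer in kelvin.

12.8 K

F = 10^(0.188/10) = 1.04424
T_e = (F − 1)·T₀ = (1.04424 − 1) × 290 = 12.8 K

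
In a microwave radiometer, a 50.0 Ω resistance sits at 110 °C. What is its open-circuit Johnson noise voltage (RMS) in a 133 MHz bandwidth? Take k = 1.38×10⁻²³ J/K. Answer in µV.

11.9 µV

T = 110 °C + 273.15 = 383.15 K
V_n = √(4kTRB)
4kTRB = 4 × 1.38×10⁻²³ × 383.15 × 5.00×10¹ × 1.33×10⁸ = 1.41×10⁻¹⁰ V²
V_n = √(1.41×10⁻¹⁰) = 1.19×10⁻⁵ V = 11.9 µV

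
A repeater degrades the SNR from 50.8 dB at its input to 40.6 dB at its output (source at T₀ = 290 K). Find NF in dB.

NF (dB) = SNR_in(dB) − SNR_out(dB) when the source is at T₀
NF = 50.8 − 40.6 = 10.2 dB

10.2 dB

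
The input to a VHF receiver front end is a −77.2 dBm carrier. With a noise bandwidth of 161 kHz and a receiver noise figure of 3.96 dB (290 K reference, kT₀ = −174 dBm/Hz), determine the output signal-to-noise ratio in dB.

40.8 dB

Noise floor: N = −174 + 10 log₁₀(B) + NF
10 log₁₀(1.61×10⁵) = 52.07 dB
N = −174 + 52.07 + 3.96 = −117.97 dBm
SNR = P_sig − N = −77.2 − (−117.97) = 40.77 dB → 40.8 dB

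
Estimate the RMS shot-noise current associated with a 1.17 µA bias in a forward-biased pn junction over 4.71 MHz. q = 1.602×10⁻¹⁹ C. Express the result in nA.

1.33 nA

I_n = √(2qI·B)
2qI·B = 2 × 1.602×10⁻¹⁹ × 1.17×10⁻⁶ × 4.71×10⁶ = 1.77×10⁻¹⁸ A²
I_n = √(1.77×10⁻¹⁸) = 1.33×10⁻⁹ A = 1.33 nA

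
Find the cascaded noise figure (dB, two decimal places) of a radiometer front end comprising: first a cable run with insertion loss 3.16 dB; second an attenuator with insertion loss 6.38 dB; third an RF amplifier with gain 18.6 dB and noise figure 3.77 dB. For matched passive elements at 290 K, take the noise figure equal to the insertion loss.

Convert to linear (a loss of L dB is a gain of −L dB): F_i = 10^(NF_i/10), G_i = 10^(G_i,dB/10)
  Stage 1: F_1 = 10^(3.16/10) = 2.070, G_1 = 10^(−3.16/10) = 0.4831
  Stage 2: F_2 = 10^(6.38/10) = 4.345, G_2 = 10^(−6.38/10) = 0.2301
  Stage 3: F_3 = 10^(3.77/10) = 2.382, G_3 = 10^(18.6/10) = 72.44
Friis cascade:
  F = 2.070 + (4.345 − 1)/0.4831 + (2.382 − 1)/0.1112 = 21.43
NF = 10 log₁₀(21.43) = 13.31 dB

13.31 dB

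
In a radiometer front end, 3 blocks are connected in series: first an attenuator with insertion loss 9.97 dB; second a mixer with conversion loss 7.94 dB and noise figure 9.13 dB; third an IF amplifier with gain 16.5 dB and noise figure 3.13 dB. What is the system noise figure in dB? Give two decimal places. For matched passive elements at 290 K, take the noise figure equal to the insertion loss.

21.66 dB

Convert to linear (a loss of L dB is a gain of −L dB): F_i = 10^(NF_i/10), G_i = 10^(G_i,dB/10)
  Stage 1: F_1 = 10^(9.97/10) = 9.931, G_1 = 10^(−9.97/10) = 0.1007
  Stage 2: F_2 = 10^(9.13/10) = 8.185, G_2 = 10^(−7.94/10) = 0.1607
  Stage 3: F_3 = 10^(3.13/10) = 2.056, G_3 = 10^(16.5/10) = 44.67
Friis cascade:
  F = 9.931 + (8.185 − 1)/0.1007 + (2.056 − 1)/0.01618 = 146.5
NF = 10 log₁₀(146.5) = 21.66 dB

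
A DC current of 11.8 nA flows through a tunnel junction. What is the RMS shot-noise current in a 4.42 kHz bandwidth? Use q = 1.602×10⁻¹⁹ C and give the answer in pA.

I_n = √(2qI·B)
2qI·B = 2 × 1.602×10⁻¹⁹ × 1.18×10⁻⁸ × 4.42×10³ = 1.67×10⁻²³ A²
I_n = √(1.67×10⁻²³) = 4.09×10⁻¹² A = 4.09 pA

4.09 pA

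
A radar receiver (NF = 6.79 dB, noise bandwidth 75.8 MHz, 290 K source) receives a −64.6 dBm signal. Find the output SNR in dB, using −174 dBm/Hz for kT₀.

Noise floor: N = −174 + 10 log₁₀(B) + NF
10 log₁₀(7.58×10⁷) = 78.8 dB
N = −174 + 78.8 + 6.79 = −88.41 dBm
SNR = P_sig − N = −64.6 − (−88.41) = 23.81 dB → 23.8 dB

23.8 dB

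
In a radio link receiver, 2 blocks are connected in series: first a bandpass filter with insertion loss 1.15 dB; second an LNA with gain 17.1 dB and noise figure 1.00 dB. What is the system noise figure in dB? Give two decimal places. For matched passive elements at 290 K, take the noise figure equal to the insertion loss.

2.15 dB

Convert to linear (a loss of L dB is a gain of −L dB): F_i = 10^(NF_i/10), G_i = 10^(G_i,dB/10)
  Stage 1: F_1 = 10^(1.15/10) = 1.303, G_1 = 10^(−1.15/10) = 0.7674
  Stage 2: F_2 = 10^(1.00/10) = 1.259, G_2 = 10^(17.1/10) = 51.29
Friis cascade:
  F = 1.303 + (1.259 − 1)/0.7674 = 1.641
NF = 10 log₁₀(1.641) = 2.15 dB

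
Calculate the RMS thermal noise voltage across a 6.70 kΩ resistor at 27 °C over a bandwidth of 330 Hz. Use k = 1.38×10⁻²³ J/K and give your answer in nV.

T = 27 °C + 273.15 = 300.15 K
V_n = √(4kTRB)
4kTRB = 4 × 1.38×10⁻²³ × 300.15 × 6.70×10³ × 3.30×10² = 3.66×10⁻¹⁴ V²
V_n = √(3.66×10⁻¹⁴) = 1.91×10⁻⁷ V = 191 nV

191 nV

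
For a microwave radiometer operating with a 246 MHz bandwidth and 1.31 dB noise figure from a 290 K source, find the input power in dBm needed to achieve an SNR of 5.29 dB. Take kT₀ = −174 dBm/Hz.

−83.5 dBm

Sensitivity = −174 + 10 log₁₀(B) + NF + SNR_min
= −174 + 83.91 + 1.31 + 5.29
= −83.49 dBm → −83.5 dBm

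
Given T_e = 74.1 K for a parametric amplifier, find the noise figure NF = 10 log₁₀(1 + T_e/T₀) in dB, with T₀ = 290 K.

F = 1 + T_e/T₀ = 1 + 74.1/290 = 1.25552
NF = 10 log₁₀(1.25552) = 0.988 dB

0.988 dB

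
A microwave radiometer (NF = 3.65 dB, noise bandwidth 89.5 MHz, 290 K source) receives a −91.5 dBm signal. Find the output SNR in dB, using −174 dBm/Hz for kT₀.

−0.7 dB

Noise floor: N = −174 + 10 log₁₀(B) + NF
10 log₁₀(8.95×10⁷) = 79.52 dB
N = −174 + 79.52 + 3.65 = −90.83 dBm
SNR = P_sig − N = −91.5 − (−90.83) = −0.67 dB → −0.7 dB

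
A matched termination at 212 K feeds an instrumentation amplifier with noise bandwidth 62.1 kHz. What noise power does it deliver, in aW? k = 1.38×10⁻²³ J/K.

182 aW

P_n = kTB = 1.38×10⁻²³ × 212 × 6.21×10⁴ = 1.82×10⁻¹⁶ W = 182 aW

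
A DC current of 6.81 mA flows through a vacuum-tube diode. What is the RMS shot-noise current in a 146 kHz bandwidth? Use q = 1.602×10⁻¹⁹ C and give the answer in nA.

17.8 nA

I_n = √(2qI·B)
2qI·B = 2 × 1.602×10⁻¹⁹ × 6.81×10⁻³ × 1.46×10⁵ = 3.19×10⁻¹⁶ A²
I_n = √(3.19×10⁻¹⁶) = 1.78×10⁻⁸ A = 17.8 nA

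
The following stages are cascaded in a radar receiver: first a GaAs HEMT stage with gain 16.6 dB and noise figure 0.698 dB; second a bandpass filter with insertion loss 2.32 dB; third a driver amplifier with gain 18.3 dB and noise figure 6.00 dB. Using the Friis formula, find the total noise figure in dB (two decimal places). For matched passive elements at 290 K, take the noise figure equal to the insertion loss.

Convert to linear (a loss of L dB is a gain of −L dB): F_i = 10^(NF_i/10), G_i = 10^(G_i,dB/10)
  Stage 1: F_1 = 10^(0.698/10) = 1.174, G_1 = 10^(16.6/10) = 45.71
  Stage 2: F_2 = 10^(2.32/10) = 1.706, G_2 = 10^(−2.32/10) = 0.5861
  Stage 3: F_3 = 10^(6.00/10) = 3.981, G_3 = 10^(18.3/10) = 67.61
Friis cascade:
  F = 1.174 + (1.706 − 1)/45.71 + (3.981 − 1)/26.79 = 1.301
NF = 10 log₁₀(1.301) = 1.14 dB

1.14 dB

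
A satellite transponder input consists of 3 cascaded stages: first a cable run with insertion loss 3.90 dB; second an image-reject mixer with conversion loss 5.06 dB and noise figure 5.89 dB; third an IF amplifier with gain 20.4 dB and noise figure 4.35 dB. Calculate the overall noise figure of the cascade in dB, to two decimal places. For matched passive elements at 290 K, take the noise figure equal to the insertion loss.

13.63 dB

Convert to linear (a loss of L dB is a gain of −L dB): F_i = 10^(NF_i/10), G_i = 10^(G_i,dB/10)
  Stage 1: F_1 = 10^(3.90/10) = 2.455, G_1 = 10^(−3.90/10) = 0.4074
  Stage 2: F_2 = 10^(5.89/10) = 3.882, G_2 = 10^(−5.06/10) = 0.3119
  Stage 3: F_3 = 10^(4.35/10) = 2.723, G_3 = 10^(20.4/10) = 109.6
Friis cascade:
  F = 2.455 + (3.882 − 1)/0.4074 + (2.723 − 1)/0.1271 = 23.09
NF = 10 log₁₀(23.09) = 13.63 dB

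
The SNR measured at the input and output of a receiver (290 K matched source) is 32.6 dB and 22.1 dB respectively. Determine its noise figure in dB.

NF (dB) = SNR_in(dB) − SNR_out(dB) when the source is at T₀
NF = 32.6 − 22.1 = 10.5 dB

10.5 dB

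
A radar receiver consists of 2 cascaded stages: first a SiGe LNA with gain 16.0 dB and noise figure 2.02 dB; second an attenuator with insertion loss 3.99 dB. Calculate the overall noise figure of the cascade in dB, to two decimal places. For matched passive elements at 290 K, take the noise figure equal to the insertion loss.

2.12 dB

Convert to linear (a loss of L dB is a gain of −L dB): F_i = 10^(NF_i/10), G_i = 10^(G_i,dB/10)
  Stage 1: F_1 = 10^(2.02/10) = 1.592, G_1 = 10^(16.0/10) = 39.81
  Stage 2: F_2 = 10^(3.99/10) = 2.506, G_2 = 10^(−3.99/10) = 0.3990
Friis cascade:
  F = 1.592 + (2.506 − 1)/39.81 = 1.630
NF = 10 log₁₀(1.630) = 2.12 dB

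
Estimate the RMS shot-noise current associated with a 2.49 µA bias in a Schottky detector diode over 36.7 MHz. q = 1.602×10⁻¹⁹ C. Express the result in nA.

I_n = √(2qI·B)
2qI·B = 2 × 1.602×10⁻¹⁹ × 2.49×10⁻⁶ × 3.67×10⁷ = 2.93×10⁻¹⁷ A²
I_n = √(2.93×10⁻¹⁷) = 5.41×10⁻⁹ A = 5.41 nA

5.41 nA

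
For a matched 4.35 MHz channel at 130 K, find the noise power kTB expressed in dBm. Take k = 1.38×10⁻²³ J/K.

P_n = kTB = 1.38×10⁻²³ × 130 × 4.35×10⁶ = 7.80×10⁻¹⁵ W
In dBm: 10 log₁₀(7.80×10⁻¹⁵ / 10⁻³) = −111.1 dBm

−111.1 dBm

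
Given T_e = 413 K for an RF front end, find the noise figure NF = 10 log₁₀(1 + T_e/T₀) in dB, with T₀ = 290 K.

3.85 dB

F = 1 + T_e/T₀ = 1 + 413/290 = 2.42414
NF = 10 log₁₀(2.42414) = 3.85 dB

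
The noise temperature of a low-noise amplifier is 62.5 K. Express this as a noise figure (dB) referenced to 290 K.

0.848 dB

F = 1 + T_e/T₀ = 1 + 62.5/290 = 1.21552
NF = 10 log₁₀(1.21552) = 0.848 dB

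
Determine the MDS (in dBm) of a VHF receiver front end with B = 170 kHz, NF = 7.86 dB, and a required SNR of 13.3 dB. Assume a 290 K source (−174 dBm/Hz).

−100.5 dBm

Sensitivity = −174 + 10 log₁₀(B) + NF + SNR_min
= −174 + 52.3 + 7.86 + 13.3
= −100.54 dBm → −100.5 dBm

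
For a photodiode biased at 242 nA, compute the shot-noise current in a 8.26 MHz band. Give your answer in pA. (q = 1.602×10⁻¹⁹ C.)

800 pA

I_n = √(2qI·B)
2qI·B = 2 × 1.602×10⁻¹⁹ × 2.42×10⁻⁷ × 8.26×10⁶ = 6.40×10⁻¹⁹ A²
I_n = √(6.40×10⁻¹⁹) = 8.00×10⁻¹⁰ A = 800 pA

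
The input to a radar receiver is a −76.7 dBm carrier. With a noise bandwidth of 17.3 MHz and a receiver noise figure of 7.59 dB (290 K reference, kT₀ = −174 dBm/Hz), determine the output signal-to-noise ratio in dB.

Noise floor: N = −174 + 10 log₁₀(B) + NF
10 log₁₀(1.73×10⁷) = 72.38 dB
N = −174 + 72.38 + 7.59 = −94.03 dBm
SNR = P_sig − N = −76.7 − (−94.03) = 17.33 dB → 17.3 dB

17.3 dB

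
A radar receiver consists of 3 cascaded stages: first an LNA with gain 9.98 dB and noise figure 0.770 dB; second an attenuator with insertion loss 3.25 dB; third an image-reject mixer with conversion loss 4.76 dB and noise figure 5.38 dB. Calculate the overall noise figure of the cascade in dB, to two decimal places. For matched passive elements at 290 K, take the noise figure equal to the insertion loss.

2.62 dB

Convert to linear (a loss of L dB is a gain of −L dB): F_i = 10^(NF_i/10), G_i = 10^(G_i,dB/10)
  Stage 1: F_1 = 10^(0.770/10) = 1.194, G_1 = 10^(9.98/10) = 9.954
  Stage 2: F_2 = 10^(3.25/10) = 2.113, G_2 = 10^(−3.25/10) = 0.4732
  Stage 3: F_3 = 10^(5.38/10) = 3.451, G_3 = 10^(−4.76/10) = 0.3342
Friis cascade:
  F = 1.194 + (2.113 − 1)/9.954 + (3.451 − 1)/4.710 = 1.826
NF = 10 log₁₀(1.826) = 2.62 dB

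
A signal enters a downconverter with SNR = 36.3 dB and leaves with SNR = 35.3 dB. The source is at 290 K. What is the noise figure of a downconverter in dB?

1.0 dB

NF (dB) = SNR_in(dB) − SNR_out(dB) when the source is at T₀
NF = 36.3 − 35.3 = 1.0 dB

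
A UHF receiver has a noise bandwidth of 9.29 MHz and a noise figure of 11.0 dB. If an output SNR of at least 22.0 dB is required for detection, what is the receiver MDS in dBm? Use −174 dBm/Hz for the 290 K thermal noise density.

Sensitivity = −174 + 10 log₁₀(B) + NF + SNR_min
= −174 + 69.68 + 11.0 + 22.0
= −71.32 dBm → −71.3 dBm

−71.3 dBm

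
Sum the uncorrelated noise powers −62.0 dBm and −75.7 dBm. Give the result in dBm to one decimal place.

Convert to linear, add, convert back:
P₁ = 6.31×10⁻¹⁰ W, P₂ = 2.69×10⁻¹¹ W
P_tot = 6.58×10⁻¹⁰ W → 10 log₁₀(P_tot / 10⁻³) = −61.8 dBm

−61.8 dBm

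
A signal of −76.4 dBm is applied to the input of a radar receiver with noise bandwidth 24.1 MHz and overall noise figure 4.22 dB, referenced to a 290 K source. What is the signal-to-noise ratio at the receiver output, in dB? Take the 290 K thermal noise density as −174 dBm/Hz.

19.6 dB

Noise floor: N = −174 + 10 log₁₀(B) + NF
10 log₁₀(2.41×10⁷) = 73.82 dB
N = −174 + 73.82 + 4.22 = −95.96 dBm
SNR = P_sig − N = −76.4 − (−95.96) = 19.56 dB → 19.6 dB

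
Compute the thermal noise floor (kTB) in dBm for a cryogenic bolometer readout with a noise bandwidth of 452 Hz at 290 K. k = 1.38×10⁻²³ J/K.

−147.4 dBm

P_n = kTB = 1.38×10⁻²³ × 290 × 4.52×10² = 1.81×10⁻¹⁸ W
In dBm: 10 log₁₀(1.81×10⁻¹⁸ / 10⁻³) = −147.4 dBm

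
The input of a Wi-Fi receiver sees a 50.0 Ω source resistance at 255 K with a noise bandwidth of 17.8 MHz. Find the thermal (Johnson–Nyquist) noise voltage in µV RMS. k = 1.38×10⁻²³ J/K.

3.54 µV

V_n = √(4kTRB)
4kTRB = 4 × 1.38×10⁻²³ × 255 × 5.00×10¹ × 1.78×10⁷ = 1.25×10⁻¹¹ V²
V_n = √(1.25×10⁻¹¹) = 3.54×10⁻⁶ V = 3.54 µV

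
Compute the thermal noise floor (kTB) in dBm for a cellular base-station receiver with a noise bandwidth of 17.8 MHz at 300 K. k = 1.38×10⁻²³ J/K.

P_n = kTB = 1.38×10⁻²³ × 300 × 1.78×10⁷ = 7.37×10⁻¹⁴ W
In dBm: 10 log₁₀(7.37×10⁻¹⁴ / 10⁻³) = −101.3 dBm

−101.3 dBm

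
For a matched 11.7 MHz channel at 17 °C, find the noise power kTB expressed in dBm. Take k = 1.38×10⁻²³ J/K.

T = 17 °C + 273.15 = 290.15 K
P_n = kTB = 1.38×10⁻²³ × 290.15 × 1.17×10⁷ = 4.68×10⁻¹⁴ W
In dBm: 10 log₁₀(4.68×10⁻¹⁴ / 10⁻³) = −103.3 dBm

−103.3 dBm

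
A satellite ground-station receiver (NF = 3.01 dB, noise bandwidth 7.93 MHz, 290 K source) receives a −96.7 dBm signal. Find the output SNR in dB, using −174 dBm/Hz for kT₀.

Noise floor: N = −174 + 10 log₁₀(B) + NF
10 log₁₀(7.93×10⁶) = 68.99 dB
N = −174 + 68.99 + 3.01 = −102.00 dBm
SNR = P_sig − N = −96.7 − (−102.00) = 5.30 dB → 5.3 dB

5.3 dB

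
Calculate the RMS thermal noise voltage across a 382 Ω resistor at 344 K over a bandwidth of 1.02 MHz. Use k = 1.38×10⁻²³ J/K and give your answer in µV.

V_n = √(4kTRB)
4kTRB = 4 × 1.38×10⁻²³ × 344 × 3.82×10² × 1.02×10⁶ = 7.40×10⁻¹² V²
V_n = √(7.40×10⁻¹²) = 2.72×10⁻⁶ V = 2.72 µV

2.72 µV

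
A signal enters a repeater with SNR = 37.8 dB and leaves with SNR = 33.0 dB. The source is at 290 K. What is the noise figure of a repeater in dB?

NF (dB) = SNR_in(dB) − SNR_out(dB) when the source is at T₀
NF = 37.8 − 33.0 = 4.8 dB

4.8 dB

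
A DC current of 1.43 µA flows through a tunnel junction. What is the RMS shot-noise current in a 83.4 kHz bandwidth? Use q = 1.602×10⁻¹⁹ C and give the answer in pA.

I_n = √(2qI·B)
2qI·B = 2 × 1.602×10⁻¹⁹ × 1.43×10⁻⁶ × 8.34×10⁴ = 3.82×10⁻²⁰ A²
I_n = √(3.82×10⁻²⁰) = 1.95×10⁻¹⁰ A = 195 pA

195 pA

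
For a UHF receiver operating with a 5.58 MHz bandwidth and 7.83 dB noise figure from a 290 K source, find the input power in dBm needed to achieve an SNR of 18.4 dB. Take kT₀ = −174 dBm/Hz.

−80.3 dBm

Sensitivity = −174 + 10 log₁₀(B) + NF + SNR_min
= −174 + 67.47 + 7.83 + 18.4
= −80.30 dBm → −80.3 dBm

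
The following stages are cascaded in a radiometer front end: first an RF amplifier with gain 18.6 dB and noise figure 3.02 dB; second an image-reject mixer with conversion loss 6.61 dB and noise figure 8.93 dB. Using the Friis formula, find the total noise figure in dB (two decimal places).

3.22 dB

Convert to linear (a loss of L dB is a gain of −L dB): F_i = 10^(NF_i/10), G_i = 10^(G_i,dB/10)
  Stage 1: F_1 = 10^(3.02/10) = 2.004, G_1 = 10^(18.6/10) = 72.44
  Stage 2: F_2 = 10^(8.93/10) = 7.816, G_2 = 10^(−6.61/10) = 0.2183
Friis cascade:
  F = 2.004 + (7.816 − 1)/72.44 = 2.099
NF = 10 log₁₀(2.099) = 3.22 dB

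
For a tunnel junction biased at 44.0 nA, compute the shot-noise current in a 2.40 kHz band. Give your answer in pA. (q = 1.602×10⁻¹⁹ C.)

I_n = √(2qI·B)
2qI·B = 2 × 1.602×10⁻¹⁹ × 4.40×10⁻⁸ × 2.40×10³ = 3.38×10⁻²³ A²
I_n = √(3.38×10⁻²³) = 5.82×10⁻¹² A = 5.82 pA

5.82 pA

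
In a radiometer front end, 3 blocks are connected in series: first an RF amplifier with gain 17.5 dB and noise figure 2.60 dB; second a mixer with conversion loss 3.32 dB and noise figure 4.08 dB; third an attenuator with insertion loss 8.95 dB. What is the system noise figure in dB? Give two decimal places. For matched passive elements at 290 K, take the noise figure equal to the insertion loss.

3.24 dB

Convert to linear (a loss of L dB is a gain of −L dB): F_i = 10^(NF_i/10), G_i = 10^(G_i,dB/10)
  Stage 1: F_1 = 10^(2.60/10) = 1.820, G_1 = 10^(17.5/10) = 56.23
  Stage 2: F_2 = 10^(4.08/10) = 2.559, G_2 = 10^(−3.32/10) = 0.4656
  Stage 3: F_3 = 10^(8.95/10) = 7.852, G_3 = 10^(−8.95/10) = 0.1274
Friis cascade:
  F = 1.820 + (2.559 − 1)/56.23 + (7.852 − 1)/26.18 = 2.109
NF = 10 log₁₀(2.109) = 3.24 dB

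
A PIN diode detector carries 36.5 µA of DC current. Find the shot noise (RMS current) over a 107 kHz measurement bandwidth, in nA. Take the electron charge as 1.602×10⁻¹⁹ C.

I_n = √(2qI·B)
2qI·B = 2 × 1.602×10⁻¹⁹ × 3.65×10⁻⁵ × 1.07×10⁵ = 1.25×10⁻¹⁸ A²
I_n = √(1.25×10⁻¹⁸) = 1.12×10⁻⁹ A = 1.12 nA

1.12 nA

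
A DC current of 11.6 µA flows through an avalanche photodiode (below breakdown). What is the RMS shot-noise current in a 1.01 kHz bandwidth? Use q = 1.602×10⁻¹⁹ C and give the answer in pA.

61.3 pA

I_n = √(2qI·B)
2qI·B = 2 × 1.602×10⁻¹⁹ × 1.16×10⁻⁵ × 1.01×10³ = 3.75×10⁻²¹ A²
I_n = √(3.75×10⁻²¹) = 6.13×10⁻¹¹ A = 61.3 pA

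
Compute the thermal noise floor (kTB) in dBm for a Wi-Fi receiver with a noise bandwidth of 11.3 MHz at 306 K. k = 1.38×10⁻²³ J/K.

P_n = kTB = 1.38×10⁻²³ × 306 × 1.13×10⁷ = 4.77×10⁻¹⁴ W
In dBm: 10 log₁₀(4.77×10⁻¹⁴ / 10⁻³) = −103.2 dBm

−103.2 dBm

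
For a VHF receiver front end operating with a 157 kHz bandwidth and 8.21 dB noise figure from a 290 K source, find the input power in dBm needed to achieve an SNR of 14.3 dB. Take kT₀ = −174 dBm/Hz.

Sensitivity = −174 + 10 log₁₀(B) + NF + SNR_min
= −174 + 51.96 + 8.21 + 14.3
= −99.53 dBm → −99.5 dBm

−99.5 dBm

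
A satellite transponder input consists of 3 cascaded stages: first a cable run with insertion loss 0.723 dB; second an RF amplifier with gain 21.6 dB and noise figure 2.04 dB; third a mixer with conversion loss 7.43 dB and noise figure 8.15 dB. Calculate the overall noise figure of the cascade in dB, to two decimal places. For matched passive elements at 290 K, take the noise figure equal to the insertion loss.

Convert to linear (a loss of L dB is a gain of −L dB): F_i = 10^(NF_i/10), G_i = 10^(G_i,dB/10)
  Stage 1: F_1 = 10^(0.723/10) = 1.181, G_1 = 10^(−0.723/10) = 0.8466
  Stage 2: F_2 = 10^(2.04/10) = 1.600, G_2 = 10^(21.6/10) = 144.5
  Stage 3: F_3 = 10^(8.15/10) = 6.531, G_3 = 10^(−7.43/10) = 0.1807
Friis cascade:
  F = 1.181 + (1.600 − 1)/0.8466 + (6.531 − 1)/122.4 = 1.934
NF = 10 log₁₀(1.934) = 2.87 dB

2.87 dB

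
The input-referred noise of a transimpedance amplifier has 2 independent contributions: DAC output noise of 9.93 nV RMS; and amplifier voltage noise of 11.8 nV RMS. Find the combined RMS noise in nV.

Uncorrelated sources add in power (mean-square): V_tot = √(ΣV_i²)
V_tot = √[(9.93×10⁻⁹)² + (1.18×10⁻⁸)²] = 1.54×10⁻⁸ V = 15.4 nV

15.4 nV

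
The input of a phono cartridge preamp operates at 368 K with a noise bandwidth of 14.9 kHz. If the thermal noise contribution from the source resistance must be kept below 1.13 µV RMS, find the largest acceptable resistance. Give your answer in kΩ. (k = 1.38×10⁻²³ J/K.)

Johnson–Nyquist: V_n = √(4kTRB) ⇒ R = V_n² / (4kTB)
4kTB = 4 × 1.38×10⁻²³ × 368 × 1.49×10⁴ = 3.03×10⁻¹⁶
R = (1.13×10⁻⁶)² / 3.03×10⁻¹⁶ = 4.22×10³ Ω = 4.22 kΩ

4.22 kΩ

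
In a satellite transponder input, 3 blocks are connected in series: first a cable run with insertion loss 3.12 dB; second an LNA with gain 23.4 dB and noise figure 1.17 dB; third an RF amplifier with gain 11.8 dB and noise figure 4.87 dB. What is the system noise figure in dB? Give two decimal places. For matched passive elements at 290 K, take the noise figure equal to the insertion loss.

Convert to linear (a loss of L dB is a gain of −L dB): F_i = 10^(NF_i/10), G_i = 10^(G_i,dB/10)
  Stage 1: F_1 = 10^(3.12/10) = 2.051, G_1 = 10^(−3.12/10) = 0.4875
  Stage 2: F_2 = 10^(1.17/10) = 1.309, G_2 = 10^(23.4/10) = 218.8
  Stage 3: F_3 = 10^(4.87/10) = 3.069, G_3 = 10^(11.8/10) = 15.14
Friis cascade:
  F = 2.051 + (1.309 − 1)/0.4875 + (3.069 − 1)/106.7 = 2.705
NF = 10 log₁₀(2.705) = 4.32 dB

4.32 dB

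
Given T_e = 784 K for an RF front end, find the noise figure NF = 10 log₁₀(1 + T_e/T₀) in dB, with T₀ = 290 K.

F = 1 + T_e/T₀ = 1 + 784/290 = 3.70345
NF = 10 log₁₀(3.70345) = 5.69 dB

5.69 dB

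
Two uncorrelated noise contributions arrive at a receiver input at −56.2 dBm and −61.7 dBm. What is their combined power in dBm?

Convert to linear, add, convert back:
P₁ = 2.40×10⁻⁹ W, P₂ = 6.76×10⁻¹⁰ W
P_tot = 3.07×10⁻⁹ W → 10 log₁₀(P_tot / 10⁻³) = −55.1 dBm

−55.1 dBm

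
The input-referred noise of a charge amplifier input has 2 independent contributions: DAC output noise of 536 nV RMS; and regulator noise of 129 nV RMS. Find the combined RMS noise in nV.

551 nV

Uncorrelated sources add in power (mean-square): V_tot = √(ΣV_i²)
V_tot = √[(5.36×10⁻⁷)² + (1.29×10⁻⁷)²] = 5.51×10⁻⁷ V = 551 nV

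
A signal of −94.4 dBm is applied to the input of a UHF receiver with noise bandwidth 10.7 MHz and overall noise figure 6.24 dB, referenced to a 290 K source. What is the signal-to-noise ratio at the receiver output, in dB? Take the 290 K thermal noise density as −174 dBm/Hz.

Noise floor: N = −174 + 10 log₁₀(B) + NF
10 log₁₀(1.07×10⁷) = 70.29 dB
N = −174 + 70.29 + 6.24 = −97.47 dBm
SNR = P_sig − N = −94.4 − (−97.47) = 3.07 dB → 3.1 dB

3.1 dB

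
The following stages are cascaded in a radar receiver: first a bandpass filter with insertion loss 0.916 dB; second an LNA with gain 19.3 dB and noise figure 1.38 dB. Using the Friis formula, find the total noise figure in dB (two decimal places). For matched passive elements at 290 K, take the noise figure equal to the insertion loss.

2.30 dB

Convert to linear (a loss of L dB is a gain of −L dB): F_i = 10^(NF_i/10), G_i = 10^(G_i,dB/10)
  Stage 1: F_1 = 10^(0.916/10) = 1.235, G_1 = 10^(−0.916/10) = 0.8098
  Stage 2: F_2 = 10^(1.38/10) = 1.374, G_2 = 10^(19.3/10) = 85.11
Friis cascade:
  F = 1.235 + (1.374 − 1)/0.8098 = 1.697
NF = 10 log₁₀(1.697) = 2.30 dB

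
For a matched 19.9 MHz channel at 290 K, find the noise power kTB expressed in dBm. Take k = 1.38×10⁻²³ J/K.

P_n = kTB = 1.38×10⁻²³ × 290 × 1.99×10⁷ = 7.96×10⁻¹⁴ W
In dBm: 10 log₁₀(7.96×10⁻¹⁴ / 10⁻³) = −101.0 dBm

−101.0 dBm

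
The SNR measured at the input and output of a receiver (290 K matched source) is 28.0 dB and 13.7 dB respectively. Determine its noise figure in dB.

14.3 dB

NF (dB) = SNR_in(dB) − SNR_out(dB) when the source is at T₀
NF = 28.0 − 13.7 = 14.3 dB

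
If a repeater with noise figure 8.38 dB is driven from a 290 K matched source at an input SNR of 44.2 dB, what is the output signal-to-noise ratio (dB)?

35.82 dB

By definition F = SNR_in/SNR_out, so in dB: SNR_out = SNR_in − NF
SNR_out = 44.2 − 8.38 = 35.82 dB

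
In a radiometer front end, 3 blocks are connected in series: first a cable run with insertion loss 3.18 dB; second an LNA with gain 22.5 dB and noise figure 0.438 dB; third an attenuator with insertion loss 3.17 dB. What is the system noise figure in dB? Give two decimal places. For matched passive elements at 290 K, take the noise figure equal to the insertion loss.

Convert to linear (a loss of L dB is a gain of −L dB): F_i = 10^(NF_i/10), G_i = 10^(G_i,dB/10)
  Stage 1: F_1 = 10^(3.18/10) = 2.080, G_1 = 10^(−3.18/10) = 0.4808
  Stage 2: F_2 = 10^(0.438/10) = 1.106, G_2 = 10^(22.5/10) = 177.8
  Stage 3: F_3 = 10^(3.17/10) = 2.075, G_3 = 10^(−3.17/10) = 0.4819
Friis cascade:
  F = 2.080 + (1.106 − 1)/0.4808 + (2.075 − 1)/85.51 = 2.313
NF = 10 log₁₀(2.313) = 3.64 dB

3.64 dB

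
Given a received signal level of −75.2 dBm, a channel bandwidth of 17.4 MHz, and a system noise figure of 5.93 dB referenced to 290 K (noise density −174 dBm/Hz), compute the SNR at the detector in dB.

20.5 dB

Noise floor: N = −174 + 10 log₁₀(B) + NF
10 log₁₀(1.74×10⁷) = 72.41 dB
N = −174 + 72.41 + 5.93 = −95.66 dBm
SNR = P_sig − N = −75.2 − (−95.66) = 20.46 dB → 20.5 dB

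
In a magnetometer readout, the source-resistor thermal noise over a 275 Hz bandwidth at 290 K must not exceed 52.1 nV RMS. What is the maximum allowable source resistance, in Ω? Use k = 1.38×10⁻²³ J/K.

617 Ω

Johnson–Nyquist: V_n = √(4kTRB) ⇒ R = V_n² / (4kTB)
4kTB = 4 × 1.38×10⁻²³ × 290 × 2.75×10² = 4.40×10⁻¹⁸
R = (5.21×10⁻⁸)² / 4.40×10⁻¹⁸ = 6.17×10² Ω = 617 Ω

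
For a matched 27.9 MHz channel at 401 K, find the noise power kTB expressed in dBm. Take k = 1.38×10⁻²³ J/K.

P_n = kTB = 1.38×10⁻²³ × 401 × 2.79×10⁷ = 1.54×10⁻¹³ W
In dBm: 10 log₁₀(1.54×10⁻¹³ / 10⁻³) = −98.1 dBm

−98.1 dBm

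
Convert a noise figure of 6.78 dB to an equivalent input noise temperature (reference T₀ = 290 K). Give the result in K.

1092 K

F = 10^(6.78/10) = 4.76431
T_e = (F − 1)·T₀ = (4.76431 − 1) × 290 = 1092 K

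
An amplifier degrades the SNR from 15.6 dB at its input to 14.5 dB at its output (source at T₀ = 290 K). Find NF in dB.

NF (dB) = SNR_in(dB) − SNR_out(dB) when the source is at T₀
NF = 15.6 − 14.5 = 1.1 dB

1.1 dB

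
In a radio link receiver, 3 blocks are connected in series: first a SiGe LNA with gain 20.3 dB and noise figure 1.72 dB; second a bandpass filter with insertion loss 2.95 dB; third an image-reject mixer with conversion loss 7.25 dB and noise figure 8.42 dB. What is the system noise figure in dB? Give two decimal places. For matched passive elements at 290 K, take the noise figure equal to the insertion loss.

Convert to linear (a loss of L dB is a gain of −L dB): F_i = 10^(NF_i/10), G_i = 10^(G_i,dB/10)
  Stage 1: F_1 = 10^(1.72/10) = 1.486, G_1 = 10^(20.3/10) = 107.2
  Stage 2: F_2 = 10^(2.95/10) = 1.972, G_2 = 10^(−2.95/10) = 0.5070
  Stage 3: F_3 = 10^(8.42/10) = 6.950, G_3 = 10^(−7.25/10) = 0.1884
Friis cascade:
  F = 1.486 + (1.972 − 1)/107.2 + (6.950 − 1)/54.33 = 1.605
NF = 10 log₁₀(1.605) = 2.05 dB

2.05 dB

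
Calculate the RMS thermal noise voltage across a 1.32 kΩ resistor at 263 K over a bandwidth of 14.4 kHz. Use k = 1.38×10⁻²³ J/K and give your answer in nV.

525 nV

V_n = √(4kTRB)
4kTRB = 4 × 1.38×10⁻²³ × 263 × 1.32×10³ × 1.44×10⁴ = 2.76×10⁻¹³ V²
V_n = √(2.76×10⁻¹³) = 5.25×10⁻⁷ V = 525 nV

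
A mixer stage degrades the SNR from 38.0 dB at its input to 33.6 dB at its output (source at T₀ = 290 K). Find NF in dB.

NF (dB) = SNR_in(dB) − SNR_out(dB) when the source is at T₀
NF = 38.0 − 33.6 = 4.4 dB

4.4 dB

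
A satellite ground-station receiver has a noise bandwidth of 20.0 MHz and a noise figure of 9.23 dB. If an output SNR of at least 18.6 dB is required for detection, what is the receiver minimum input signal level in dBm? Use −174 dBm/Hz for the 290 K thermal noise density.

Sensitivity = −174 + 10 log₁₀(B) + NF + SNR_min
= −174 + 73.01 + 9.23 + 18.6
= −73.16 dBm → −73.2 dBm

−73.2 dBm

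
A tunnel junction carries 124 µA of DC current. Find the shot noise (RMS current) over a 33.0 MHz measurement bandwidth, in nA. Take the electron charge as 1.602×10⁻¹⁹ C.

36.2 nA

I_n = √(2qI·B)
2qI·B = 2 × 1.602×10⁻¹⁹ × 1.24×10⁻⁴ × 3.30×10⁷ = 1.31×10⁻¹⁵ A²
I_n = √(1.31×10⁻¹⁵) = 3.62×10⁻⁸ A = 36.2 nA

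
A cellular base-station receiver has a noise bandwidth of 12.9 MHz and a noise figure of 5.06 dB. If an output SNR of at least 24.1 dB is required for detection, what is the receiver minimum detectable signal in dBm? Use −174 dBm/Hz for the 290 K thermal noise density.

−73.7 dBm

Sensitivity = −174 + 10 log₁₀(B) + NF + SNR_min
= −174 + 71.11 + 5.06 + 24.1
= −73.73 dBm → −73.7 dBm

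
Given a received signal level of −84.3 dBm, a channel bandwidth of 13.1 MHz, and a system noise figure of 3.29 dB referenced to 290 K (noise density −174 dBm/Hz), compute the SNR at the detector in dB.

Noise floor: N = −174 + 10 log₁₀(B) + NF
10 log₁₀(1.31×10⁷) = 71.17 dB
N = −174 + 71.17 + 3.29 = −99.54 dBm
SNR = P_sig − N = −84.3 − (−99.54) = 15.24 dB → 15.2 dB

15.2 dB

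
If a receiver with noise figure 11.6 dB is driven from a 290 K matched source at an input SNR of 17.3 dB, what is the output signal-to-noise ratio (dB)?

5.7 dB

By definition F = SNR_in/SNR_out, so in dB: SNR_out = SNR_in − NF
SNR_out = 17.3 − 11.6 = 5.7 dB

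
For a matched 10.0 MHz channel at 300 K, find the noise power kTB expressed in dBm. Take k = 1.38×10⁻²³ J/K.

−103.8 dBm

P_n = kTB = 1.38×10⁻²³ × 300 × 1.00×10⁷ = 4.14×10⁻¹⁴ W
In dBm: 10 log₁₀(4.14×10⁻¹⁴ / 10⁻³) = −103.8 dBm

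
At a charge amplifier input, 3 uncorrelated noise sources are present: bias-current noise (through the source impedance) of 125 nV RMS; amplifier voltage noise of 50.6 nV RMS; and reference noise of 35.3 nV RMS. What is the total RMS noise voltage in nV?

139 nV

Uncorrelated sources add in power (mean-square): V_tot = √(ΣV_i²)
V_tot = √[(1.25×10⁻⁷)² + (5.06×10⁻⁸)² + (3.53×10⁻⁸)²] = 1.39×10⁻⁷ V = 139 nV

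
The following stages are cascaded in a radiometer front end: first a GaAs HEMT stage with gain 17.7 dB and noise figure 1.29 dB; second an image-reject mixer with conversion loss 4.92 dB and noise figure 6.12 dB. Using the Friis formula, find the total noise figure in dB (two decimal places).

Convert to linear (a loss of L dB is a gain of −L dB): F_i = 10^(NF_i/10), G_i = 10^(G_i,dB/10)
  Stage 1: F_1 = 10^(1.29/10) = 1.346, G_1 = 10^(17.7/10) = 58.88
  Stage 2: F_2 = 10^(6.12/10) = 4.093, G_2 = 10^(−4.92/10) = 0.3221
Friis cascade:
  F = 1.346 + (4.093 − 1)/58.88 = 1.398
NF = 10 log₁₀(1.398) = 1.46 dB

1.46 dB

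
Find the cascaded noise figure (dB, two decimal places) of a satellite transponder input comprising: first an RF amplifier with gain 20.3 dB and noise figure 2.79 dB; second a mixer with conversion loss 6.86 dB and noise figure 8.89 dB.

2.93 dB

Convert to linear (a loss of L dB is a gain of −L dB): F_i = 10^(NF_i/10), G_i = 10^(G_i,dB/10)
  Stage 1: F_1 = 10^(2.79/10) = 1.901, G_1 = 10^(20.3/10) = 107.2
  Stage 2: F_2 = 10^(8.89/10) = 7.745, G_2 = 10^(−6.86/10) = 0.2061
Friis cascade:
  F = 1.901 + (7.745 − 1)/107.2 = 1.964
NF = 10 log₁₀(1.964) = 2.93 dB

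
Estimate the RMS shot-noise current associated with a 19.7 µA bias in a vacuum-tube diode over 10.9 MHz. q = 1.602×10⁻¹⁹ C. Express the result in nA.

I_n = √(2qI·B)
2qI·B = 2 × 1.602×10⁻¹⁹ × 1.97×10⁻⁵ × 1.09×10⁷ = 6.88×10⁻¹⁷ A²
I_n = √(6.88×10⁻¹⁷) = 8.29×10⁻⁹ A = 8.29 nA

8.29 nA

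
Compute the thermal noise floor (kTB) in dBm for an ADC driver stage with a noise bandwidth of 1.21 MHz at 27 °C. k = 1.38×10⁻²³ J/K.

−113.0 dBm

T = 27 °C + 273.15 = 300.15 K
P_n = kTB = 1.38×10⁻²³ × 300.15 × 1.21×10⁶ = 5.01×10⁻¹⁵ W
In dBm: 10 log₁₀(5.01×10⁻¹⁵ / 10⁻³) = −113.0 dBm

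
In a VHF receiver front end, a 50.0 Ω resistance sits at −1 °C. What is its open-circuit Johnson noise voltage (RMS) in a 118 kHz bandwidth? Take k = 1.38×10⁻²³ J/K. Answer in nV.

298 nV

T = −1 °C + 273.15 = 272.15 K
V_n = √(4kTRB)
4kTRB = 4 × 1.38×10⁻²³ × 272.15 × 5.00×10¹ × 1.18×10⁵ = 8.86×10⁻¹⁴ V²
V_n = √(8.86×10⁻¹⁴) = 2.98×10⁻⁷ V = 298 nV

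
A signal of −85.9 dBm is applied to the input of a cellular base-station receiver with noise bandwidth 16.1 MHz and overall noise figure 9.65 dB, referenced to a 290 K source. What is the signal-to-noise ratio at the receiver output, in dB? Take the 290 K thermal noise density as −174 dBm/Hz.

Noise floor: N = −174 + 10 log₁₀(B) + NF
10 log₁₀(1.61×10⁷) = 72.07 dB
N = −174 + 72.07 + 9.65 = −92.28 dBm
SNR = P_sig − N = −85.9 − (−92.28) = 6.38 dB → 6.4 dB

6.4 dB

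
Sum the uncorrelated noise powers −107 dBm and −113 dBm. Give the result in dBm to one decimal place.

−106.0 dBm

Convert to linear, add, convert back:
P₁ = 2.00×10⁻¹⁴ W, P₂ = 5.01×10⁻¹⁵ W
P_tot = 2.50×10⁻¹⁴ W → 10 log₁₀(P_tot / 10⁻³) = −106.0 dBm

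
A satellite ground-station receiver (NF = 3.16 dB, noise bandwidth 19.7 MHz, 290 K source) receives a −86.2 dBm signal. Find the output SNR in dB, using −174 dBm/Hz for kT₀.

Noise floor: N = −174 + 10 log₁₀(B) + NF
10 log₁₀(1.97×10⁷) = 72.94 dB
N = −174 + 72.94 + 3.16 = −97.90 dBm
SNR = P_sig − N = −86.2 − (−97.90) = 11.70 dB → 11.7 dB

11.7 dB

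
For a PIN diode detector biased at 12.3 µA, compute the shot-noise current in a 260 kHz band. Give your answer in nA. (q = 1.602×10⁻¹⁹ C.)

I_n = √(2qI·B)
2qI·B = 2 × 1.602×10⁻¹⁹ × 1.23×10⁻⁵ × 2.60×10⁵ = 1.02×10⁻¹⁸ A²
I_n = √(1.02×10⁻¹⁸) = 1.01×10⁻⁹ A = 1.01 nA

1.01 nA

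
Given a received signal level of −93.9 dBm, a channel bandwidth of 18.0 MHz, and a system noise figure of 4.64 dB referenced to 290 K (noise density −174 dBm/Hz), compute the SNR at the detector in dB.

Noise floor: N = −174 + 10 log₁₀(B) + NF
10 log₁₀(1.80×10⁷) = 72.55 dB
N = −174 + 72.55 + 4.64 = −96.81 dBm
SNR = P_sig − N = −93.9 − (−96.81) = 2.91 dB → 2.9 dB

2.9 dB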